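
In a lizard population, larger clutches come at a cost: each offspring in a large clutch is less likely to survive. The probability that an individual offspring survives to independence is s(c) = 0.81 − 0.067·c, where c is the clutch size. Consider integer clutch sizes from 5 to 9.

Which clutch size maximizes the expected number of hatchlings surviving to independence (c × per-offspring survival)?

Expected hatchlings surviving to independence = c × s(c):
  c=5: 5 × 0.475 = 2.375
  c=6: 6 × 0.408 = 2.448
  c=7: 7 × 0.341 = 2.387
  c=8: 8 × 0.274 = 2.192
  c=9: 9 × 0.207 = 1.863
Maximum at c = 6 (2.448 hatchlings surviving to independence).

6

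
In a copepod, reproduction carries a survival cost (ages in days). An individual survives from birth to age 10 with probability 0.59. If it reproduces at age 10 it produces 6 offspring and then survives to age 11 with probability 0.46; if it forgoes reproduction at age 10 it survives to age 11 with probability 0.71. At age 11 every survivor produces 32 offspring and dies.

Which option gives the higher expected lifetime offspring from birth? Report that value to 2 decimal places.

13.40

breed at age 10: R₀ = 0.59 × (6 + 0.46 × 32) = 0.59 × 20.7200 = 12.2248
delay to age 11: R₀ = 0.59 × (0.71 × 32) = 0.59 × 22.7200 = 13.4048
Higher: delay to age 11 (13.4048).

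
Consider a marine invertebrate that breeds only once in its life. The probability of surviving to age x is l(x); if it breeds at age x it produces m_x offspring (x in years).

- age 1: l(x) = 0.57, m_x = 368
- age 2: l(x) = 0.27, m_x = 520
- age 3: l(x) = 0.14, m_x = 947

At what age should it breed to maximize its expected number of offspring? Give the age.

Expected offspring if breeding at age x = l(x) × m_x:
  age 1: 0.57 × 368 = 209.760
  age 2: 0.27 × 520 = 140.400
  age 3: 0.14 × 947 = 132.580
Maximum at age 1 (209.760).

1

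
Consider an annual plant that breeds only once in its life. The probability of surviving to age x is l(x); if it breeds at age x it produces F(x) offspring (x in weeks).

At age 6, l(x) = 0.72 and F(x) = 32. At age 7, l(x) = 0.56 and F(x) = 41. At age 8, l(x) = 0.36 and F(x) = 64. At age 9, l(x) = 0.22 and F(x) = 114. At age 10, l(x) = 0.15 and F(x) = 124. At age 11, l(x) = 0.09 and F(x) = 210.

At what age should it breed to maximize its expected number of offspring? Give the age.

Expected offspring if breeding at age x = l(x) × F(x):
  age 6: 0.72 × 32 = 23.040
  age 7: 0.56 × 41 = 22.960
  age 8: 0.36 × 64 = 23.040
  age 9: 0.22 × 114 = 25.080
  age 10: 0.15 × 124 = 18.600
  age 11: 0.09 × 210 = 18.900
Maximum at age 9 (25.080).

9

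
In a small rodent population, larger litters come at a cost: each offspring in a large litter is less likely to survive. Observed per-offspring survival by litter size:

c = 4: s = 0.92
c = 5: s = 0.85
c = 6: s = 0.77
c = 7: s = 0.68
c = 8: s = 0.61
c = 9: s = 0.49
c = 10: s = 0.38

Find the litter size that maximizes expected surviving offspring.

Expected surviving offspring = c × s(c):
  c=4: 4 × 0.92 = 3.680
  c=5: 5 × 0.85 = 4.250
  c=6: 6 × 0.77 = 4.620
  c=7: 7 × 0.68 = 4.760
  c=8: 8 × 0.61 = 4.880
  c=9: 9 × 0.49 = 4.410
  c=10: 10 × 0.38 = 3.800
Maximum at c = 8 (4.880 surviving offspring).

8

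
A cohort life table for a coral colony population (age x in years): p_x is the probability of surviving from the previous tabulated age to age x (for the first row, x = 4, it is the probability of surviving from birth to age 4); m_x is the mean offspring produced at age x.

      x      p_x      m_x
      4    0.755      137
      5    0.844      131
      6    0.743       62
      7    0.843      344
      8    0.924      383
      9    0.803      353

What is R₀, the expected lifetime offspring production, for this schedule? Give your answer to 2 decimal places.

599.35

Survivorship from birth: l_x = p_4·p_5·…·p_x.
  l_4 = 0.75500
  l_5 = 0.63722
  l_6 = 0.47345
  l_7 = 0.39912
  l_8 = 0.36879
  l_9 = 0.29614
R₀ = Σ l_x m_x:
  age 4: 0.75500 × 137 = 103.4350
  age 5: 0.63722 × 131 = 83.4758
  age 6: 0.47345 × 62 = 29.3539
  age 7: 0.39912 × 344 = 137.2973
  age 8: 0.36879 × 383 = 141.2466
  age 9: 0.29614 × 353 = 104.5374
R₀ = 103.4350 + 83.4758 + 29.3539 + 137.2973 + 141.2466 + 104.5374 = 599.3460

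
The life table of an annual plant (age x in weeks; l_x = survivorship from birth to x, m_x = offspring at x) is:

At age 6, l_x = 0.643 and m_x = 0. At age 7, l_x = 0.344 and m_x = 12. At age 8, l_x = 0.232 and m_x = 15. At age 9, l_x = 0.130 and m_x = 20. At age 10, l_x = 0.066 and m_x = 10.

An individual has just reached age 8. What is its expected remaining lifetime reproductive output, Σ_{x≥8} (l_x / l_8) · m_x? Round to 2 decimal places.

29.05

l_8 = 0.232. Conditional survival from age 8 to x is l_x / l_8.
  x=8: (0.232/0.232) × 15 = 15.0000
  x=9: (0.130/0.232) × 20 = 11.2069
  x=10: (0.066/0.232) × 10 = 2.8448
Sum = 15.0000 + 11.2069 + 2.8448 = 29.0517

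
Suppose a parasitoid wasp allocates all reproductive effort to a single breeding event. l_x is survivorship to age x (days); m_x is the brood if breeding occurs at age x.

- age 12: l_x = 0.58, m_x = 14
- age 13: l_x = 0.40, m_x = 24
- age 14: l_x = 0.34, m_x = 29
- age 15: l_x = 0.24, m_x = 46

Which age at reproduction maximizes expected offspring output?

Expected offspring if breeding at age x = l_x × m_x:
  age 12: 0.58 × 14 = 8.120
  age 13: 0.40 × 24 = 9.600
  age 14: 0.34 × 29 = 9.860
  age 15: 0.24 × 46 = 11.040
Maximum at age 15 (11.040).

15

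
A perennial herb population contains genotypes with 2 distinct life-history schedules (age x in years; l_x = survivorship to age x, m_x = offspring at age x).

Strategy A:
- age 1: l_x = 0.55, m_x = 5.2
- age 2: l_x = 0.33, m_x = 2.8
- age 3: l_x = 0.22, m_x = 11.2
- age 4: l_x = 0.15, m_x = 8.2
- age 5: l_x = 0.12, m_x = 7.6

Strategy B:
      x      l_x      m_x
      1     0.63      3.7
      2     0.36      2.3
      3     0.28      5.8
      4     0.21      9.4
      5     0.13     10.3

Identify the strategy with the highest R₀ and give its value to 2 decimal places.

Strategy A: R₀ = 0.55×5.2 + 0.33×2.8 + 0.22×11.2 + 0.15×8.2 + 0.12×7.6 = 8.3900
Strategy B: R₀ = 0.63×3.7 + 0.36×2.3 + 0.28×5.8 + 0.21×9.4 + 0.13×10.3 = 8.0960
Highest R₀: strategy A with 8.3900.

8.39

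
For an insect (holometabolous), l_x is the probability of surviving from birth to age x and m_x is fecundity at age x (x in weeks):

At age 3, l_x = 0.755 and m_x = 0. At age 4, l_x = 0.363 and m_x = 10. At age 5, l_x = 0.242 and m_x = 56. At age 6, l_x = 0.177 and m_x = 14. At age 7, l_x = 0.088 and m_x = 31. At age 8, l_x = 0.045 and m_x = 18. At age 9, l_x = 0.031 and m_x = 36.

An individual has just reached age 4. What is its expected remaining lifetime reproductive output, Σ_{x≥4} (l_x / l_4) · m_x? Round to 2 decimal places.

66.98

l_4 = 0.363. Conditional survival from age 4 to x is l_x / l_4.
  x=4: (0.363/0.363) × 10 = 10.0000
  x=5: (0.242/0.363) × 56 = 37.3333
  x=6: (0.177/0.363) × 14 = 6.8264
  x=7: (0.088/0.363) × 31 = 7.5152
  x=8: (0.045/0.363) × 18 = 2.2314
  x=9: (0.031/0.363) × 36 = 3.0744
Sum = 10.0000 + 37.3333 + 6.8264 + 7.5152 + 2.2314 + 3.0744 = 66.9807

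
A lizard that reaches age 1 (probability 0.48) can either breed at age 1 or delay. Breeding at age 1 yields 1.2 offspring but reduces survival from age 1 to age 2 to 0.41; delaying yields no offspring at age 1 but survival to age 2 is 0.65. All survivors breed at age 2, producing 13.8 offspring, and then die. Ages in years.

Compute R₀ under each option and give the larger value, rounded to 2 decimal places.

breed at age 1: R₀ = 0.48 × (1.2 + 0.41 × 13.8) = 0.48 × 6.8580 = 3.2918
delay to age 2: R₀ = 0.48 × (0.65 × 13.8) = 0.48 × 8.9700 = 4.3056
Higher: delay to age 2 (4.3056).

4.31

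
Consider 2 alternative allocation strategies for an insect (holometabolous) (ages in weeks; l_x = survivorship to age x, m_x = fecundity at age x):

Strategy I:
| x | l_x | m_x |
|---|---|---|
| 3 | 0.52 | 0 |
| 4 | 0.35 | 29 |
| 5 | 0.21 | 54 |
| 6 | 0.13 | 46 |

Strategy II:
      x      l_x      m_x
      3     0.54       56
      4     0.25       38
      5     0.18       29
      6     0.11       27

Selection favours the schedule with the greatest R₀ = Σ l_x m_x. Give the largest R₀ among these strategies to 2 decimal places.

Strategy I: R₀ = 0.52×0 + 0.35×29 + 0.21×54 + 0.13×46 = 27.4700
Strategy II: R₀ = 0.54×56 + 0.25×38 + 0.18×29 + 0.11×27 = 47.9300
Highest R₀: strategy II with 47.9300.

47.93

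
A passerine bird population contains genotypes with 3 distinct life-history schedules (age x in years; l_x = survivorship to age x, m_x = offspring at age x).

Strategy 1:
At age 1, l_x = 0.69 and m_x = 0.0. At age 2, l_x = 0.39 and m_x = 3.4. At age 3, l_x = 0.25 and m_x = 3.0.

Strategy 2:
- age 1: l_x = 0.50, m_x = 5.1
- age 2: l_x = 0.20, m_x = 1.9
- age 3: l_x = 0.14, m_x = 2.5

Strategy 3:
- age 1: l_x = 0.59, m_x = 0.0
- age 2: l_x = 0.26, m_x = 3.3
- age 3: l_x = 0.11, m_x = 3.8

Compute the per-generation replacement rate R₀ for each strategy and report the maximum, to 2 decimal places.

Strategy 1: R₀ = 0.69×0.0 + 0.39×3.4 + 0.25×3.0 = 2.0760
Strategy 2: R₀ = 0.50×5.1 + 0.20×1.9 + 0.14×2.5 = 3.2800
Strategy 3: R₀ = 0.59×0.0 + 0.26×3.3 + 0.11×3.8 = 1.2760
Highest R₀: strategy 2 with 3.2800.

3.28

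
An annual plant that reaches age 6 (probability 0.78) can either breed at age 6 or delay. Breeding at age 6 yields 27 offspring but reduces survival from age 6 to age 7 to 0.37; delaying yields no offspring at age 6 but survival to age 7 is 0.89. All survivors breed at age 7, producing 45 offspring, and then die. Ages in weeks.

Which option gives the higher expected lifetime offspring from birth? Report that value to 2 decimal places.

breed at age 6: R₀ = 0.78 × (27 + 0.37 × 45) = 0.78 × 43.6500 = 34.0470
delay to age 7: R₀ = 0.78 × (0.89 × 45) = 0.78 × 40.0500 = 31.2390
Higher: breed at age 6 (34.0470).

34.05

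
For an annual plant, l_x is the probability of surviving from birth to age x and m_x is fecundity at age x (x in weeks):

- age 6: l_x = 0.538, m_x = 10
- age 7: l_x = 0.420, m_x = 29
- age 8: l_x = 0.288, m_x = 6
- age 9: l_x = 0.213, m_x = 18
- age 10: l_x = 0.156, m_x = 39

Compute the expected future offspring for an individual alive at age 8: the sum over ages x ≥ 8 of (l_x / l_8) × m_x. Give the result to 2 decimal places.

40.44

l_8 = 0.288. Conditional survival from age 8 to x is l_x / l_8.
  x=8: (0.288/0.288) × 6 = 6.0000
  x=9: (0.213/0.288) × 18 = 13.3125
  x=10: (0.156/0.288) × 39 = 21.1250
Sum = 6.0000 + 13.3125 + 21.1250 = 40.4375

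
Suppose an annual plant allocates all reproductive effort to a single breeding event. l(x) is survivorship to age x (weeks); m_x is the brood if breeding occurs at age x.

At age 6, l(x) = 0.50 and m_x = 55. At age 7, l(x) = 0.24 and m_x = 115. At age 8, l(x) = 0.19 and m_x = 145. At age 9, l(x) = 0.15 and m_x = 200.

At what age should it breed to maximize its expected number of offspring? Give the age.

9

Expected offspring if breeding at age x = l(x) × m_x:
  age 6: 0.50 × 55 = 27.500
  age 7: 0.24 × 115 = 27.600
  age 8: 0.19 × 145 = 27.550
  age 9: 0.15 × 200 = 30.000
Maximum at age 9 (30.000).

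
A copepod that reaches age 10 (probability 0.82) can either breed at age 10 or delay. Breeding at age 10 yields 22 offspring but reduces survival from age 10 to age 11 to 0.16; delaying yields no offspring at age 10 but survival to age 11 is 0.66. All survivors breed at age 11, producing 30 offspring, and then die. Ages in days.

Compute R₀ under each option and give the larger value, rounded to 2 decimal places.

21.98

breed at age 10: R₀ = 0.82 × (22 + 0.16 × 30) = 0.82 × 26.8000 = 21.9760
delay to age 11: R₀ = 0.82 × (0.66 × 30) = 0.82 × 19.8000 = 16.2360
Higher: breed at age 10 (21.9760).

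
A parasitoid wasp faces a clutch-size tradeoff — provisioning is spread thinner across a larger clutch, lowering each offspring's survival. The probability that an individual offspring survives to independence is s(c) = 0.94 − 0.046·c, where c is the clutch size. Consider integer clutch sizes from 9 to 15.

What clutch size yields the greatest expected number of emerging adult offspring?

10

Expected emerging adult offspring = c × s(c):
  c=9: 9 × 0.526 = 4.734
  c=10: 10 × 0.480 = 4.800
  c=11: 11 × 0.434 = 4.774
  c=12: 12 × 0.388 = 4.656
  c=13: 13 × 0.342 = 4.446
  c=14: 14 × 0.296 = 4.144
  c=15: 15 × 0.250 = 3.750
Maximum at c = 10 (4.800 emerging adult offspring).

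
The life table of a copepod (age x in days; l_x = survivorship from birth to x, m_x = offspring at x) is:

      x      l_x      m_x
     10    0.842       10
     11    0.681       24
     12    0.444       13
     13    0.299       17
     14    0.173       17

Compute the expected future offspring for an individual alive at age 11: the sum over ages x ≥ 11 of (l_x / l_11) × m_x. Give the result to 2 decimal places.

44.26

l_11 = 0.681. Conditional survival from age 11 to x is l_x / l_11.
  x=11: (0.681/0.681) × 24 = 24.0000
  x=12: (0.444/0.681) × 13 = 8.4758
  x=13: (0.299/0.681) × 17 = 7.4640
  x=14: (0.173/0.681) × 17 = 4.3186
Sum = 24.0000 + 8.4758 + 7.4640 + 4.3186 = 44.2584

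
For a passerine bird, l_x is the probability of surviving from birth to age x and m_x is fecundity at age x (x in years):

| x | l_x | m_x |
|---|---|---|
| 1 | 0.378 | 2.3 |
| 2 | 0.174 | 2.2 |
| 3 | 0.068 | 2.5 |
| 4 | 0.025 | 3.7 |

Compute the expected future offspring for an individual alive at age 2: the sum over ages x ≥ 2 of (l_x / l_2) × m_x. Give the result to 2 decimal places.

l_2 = 0.174. Conditional survival from age 2 to x is l_x / l_2.
  x=2: (0.174/0.174) × 2.2 = 2.2000
  x=3: (0.068/0.174) × 2.5 = 0.9770
  x=4: (0.025/0.174) × 3.7 = 0.5316
Sum = 2.2000 + 0.9770 + 0.5316 = 3.7086

3.71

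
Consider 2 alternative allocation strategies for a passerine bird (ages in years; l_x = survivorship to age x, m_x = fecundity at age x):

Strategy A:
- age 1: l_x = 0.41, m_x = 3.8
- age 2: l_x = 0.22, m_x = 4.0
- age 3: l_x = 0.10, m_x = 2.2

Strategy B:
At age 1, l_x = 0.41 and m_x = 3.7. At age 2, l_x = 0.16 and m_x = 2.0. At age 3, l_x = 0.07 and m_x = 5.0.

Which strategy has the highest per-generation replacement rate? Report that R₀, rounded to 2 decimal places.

2.66

Strategy A: R₀ = 0.41×3.8 + 0.22×4.0 + 0.10×2.2 = 2.6580
Strategy B: R₀ = 0.41×3.7 + 0.16×2.0 + 0.07×5.0 = 2.1870
Highest R₀: strategy A with 2.6580.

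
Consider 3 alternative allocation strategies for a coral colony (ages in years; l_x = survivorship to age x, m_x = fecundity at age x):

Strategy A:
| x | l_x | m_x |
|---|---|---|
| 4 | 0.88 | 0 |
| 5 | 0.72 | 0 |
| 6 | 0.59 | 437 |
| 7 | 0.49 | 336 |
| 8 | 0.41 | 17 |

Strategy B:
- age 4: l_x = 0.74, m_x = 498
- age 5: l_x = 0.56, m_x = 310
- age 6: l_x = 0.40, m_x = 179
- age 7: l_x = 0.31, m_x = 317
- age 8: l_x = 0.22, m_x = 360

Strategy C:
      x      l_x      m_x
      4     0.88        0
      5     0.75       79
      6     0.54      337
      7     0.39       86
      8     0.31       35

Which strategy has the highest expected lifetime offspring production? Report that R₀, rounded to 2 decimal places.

Strategy A: R₀ = 0.88×0 + 0.72×0 + 0.59×437 + 0.49×336 + 0.41×17 = 429.4400
Strategy B: R₀ = 0.74×498 + 0.56×310 + 0.40×179 + 0.31×317 + 0.22×360 = 791.1900
Strategy C: R₀ = 0.88×0 + 0.75×79 + 0.54×337 + 0.39×86 + 0.31×35 = 285.6200
Highest R₀: strategy B with 791.1900.

791.19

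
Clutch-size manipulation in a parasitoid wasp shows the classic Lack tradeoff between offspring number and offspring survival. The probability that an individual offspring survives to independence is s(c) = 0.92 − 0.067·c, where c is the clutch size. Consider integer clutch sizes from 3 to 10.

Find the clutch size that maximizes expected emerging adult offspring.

Expected emerging adult offspring = c × s(c):
  c=3: 3 × 0.719 = 2.157
  c=4: 4 × 0.652 = 2.608
  c=5: 5 × 0.585 = 2.925
  c=6: 6 × 0.518 = 3.108
  c=7: 7 × 0.451 = 3.157
  c=8: 8 × 0.384 = 3.072
  c=9: 9 × 0.317 = 2.853
  c=10: 10 × 0.250 = 2.500
Maximum at c = 7 (3.157 emerging adult offspring).

7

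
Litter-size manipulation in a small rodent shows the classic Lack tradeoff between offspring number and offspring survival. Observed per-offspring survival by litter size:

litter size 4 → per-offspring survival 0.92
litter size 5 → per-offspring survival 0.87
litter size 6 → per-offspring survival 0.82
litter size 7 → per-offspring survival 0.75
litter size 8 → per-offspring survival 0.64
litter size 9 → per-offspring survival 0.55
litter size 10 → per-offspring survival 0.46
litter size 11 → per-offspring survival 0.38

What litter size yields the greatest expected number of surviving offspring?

Expected surviving offspring = c × s(c):
  c=4: 4 × 0.92 = 3.680
  c=5: 5 × 0.87 = 4.350
  c=6: 6 × 0.82 = 4.920
  c=7: 7 × 0.75 = 5.250
  c=8: 8 × 0.64 = 5.120
  c=9: 9 × 0.55 = 4.950
  c=10: 10 × 0.46 = 4.600
  c=11: 11 × 0.38 = 4.180
Maximum at c = 7 (5.250 surviving offspring).

7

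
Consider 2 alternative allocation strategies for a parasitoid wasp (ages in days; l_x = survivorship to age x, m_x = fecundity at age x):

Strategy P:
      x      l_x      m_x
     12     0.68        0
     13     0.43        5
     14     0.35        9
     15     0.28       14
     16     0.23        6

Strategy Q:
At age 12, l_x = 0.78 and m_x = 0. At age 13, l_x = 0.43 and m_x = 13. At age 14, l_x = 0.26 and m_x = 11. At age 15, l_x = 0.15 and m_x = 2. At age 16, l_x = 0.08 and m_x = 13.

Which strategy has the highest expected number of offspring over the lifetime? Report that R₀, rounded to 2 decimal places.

Strategy P: R₀ = 0.68×0 + 0.43×5 + 0.35×9 + 0.28×14 + 0.23×6 = 10.6000
Strategy Q: R₀ = 0.78×0 + 0.43×13 + 0.26×11 + 0.15×2 + 0.08×13 = 9.7900
Highest R₀: strategy P with 10.6000.

10.60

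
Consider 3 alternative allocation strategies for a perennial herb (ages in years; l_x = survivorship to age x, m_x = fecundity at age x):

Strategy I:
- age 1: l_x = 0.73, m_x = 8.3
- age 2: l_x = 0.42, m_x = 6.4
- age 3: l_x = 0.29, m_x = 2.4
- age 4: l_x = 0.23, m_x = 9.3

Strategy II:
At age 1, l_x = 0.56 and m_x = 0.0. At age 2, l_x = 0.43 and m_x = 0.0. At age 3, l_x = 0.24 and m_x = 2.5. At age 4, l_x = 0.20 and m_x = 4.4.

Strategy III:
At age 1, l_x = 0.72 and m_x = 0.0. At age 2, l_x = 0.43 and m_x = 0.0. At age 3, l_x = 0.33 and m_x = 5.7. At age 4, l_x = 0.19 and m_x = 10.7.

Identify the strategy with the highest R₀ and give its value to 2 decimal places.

11.58

Strategy I: R₀ = 0.73×8.3 + 0.42×6.4 + 0.29×2.4 + 0.23×9.3 = 11.5820
Strategy II: R₀ = 0.56×0.0 + 0.43×0.0 + 0.24×2.5 + 0.20×4.4 = 1.4800
Strategy III: R₀ = 0.72×0.0 + 0.43×0.0 + 0.33×5.7 + 0.19×10.7 = 3.9140
Highest R₀: strategy I with 11.5820.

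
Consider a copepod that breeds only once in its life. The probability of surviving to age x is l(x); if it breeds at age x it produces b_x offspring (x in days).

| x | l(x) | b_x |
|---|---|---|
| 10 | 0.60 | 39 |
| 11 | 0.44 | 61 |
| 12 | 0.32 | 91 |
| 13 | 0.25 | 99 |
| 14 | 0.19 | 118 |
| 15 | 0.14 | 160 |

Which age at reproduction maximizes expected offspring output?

Expected offspring if breeding at age x = l(x) × b_x:
  age 10: 0.60 × 39 = 23.400
  age 11: 0.44 × 61 = 26.840
  age 12: 0.32 × 91 = 29.120
  age 13: 0.25 × 99 = 24.750
  age 14: 0.19 × 118 = 22.420
  age 15: 0.14 × 160 = 22.400
Maximum at age 12 (29.120).

12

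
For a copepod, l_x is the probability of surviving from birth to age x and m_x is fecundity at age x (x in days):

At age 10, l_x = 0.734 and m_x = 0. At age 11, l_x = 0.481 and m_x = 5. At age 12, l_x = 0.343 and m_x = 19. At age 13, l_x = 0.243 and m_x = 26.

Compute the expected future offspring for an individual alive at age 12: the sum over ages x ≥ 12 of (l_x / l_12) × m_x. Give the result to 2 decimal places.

37.42

l_12 = 0.343. Conditional survival from age 12 to x is l_x / l_12.
  x=12: (0.343/0.343) × 19 = 19.0000
  x=13: (0.243/0.343) × 26 = 18.4198
Sum = 19.0000 + 18.4198 = 37.4198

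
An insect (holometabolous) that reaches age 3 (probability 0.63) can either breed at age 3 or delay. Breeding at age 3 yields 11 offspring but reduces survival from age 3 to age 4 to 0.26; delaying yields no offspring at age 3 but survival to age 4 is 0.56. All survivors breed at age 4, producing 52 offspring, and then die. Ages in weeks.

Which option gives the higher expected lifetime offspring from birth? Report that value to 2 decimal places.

18.35

breed at age 3: R₀ = 0.63 × (11 + 0.26 × 52) = 0.63 × 24.5200 = 15.4476
delay to age 4: R₀ = 0.63 × (0.56 × 52) = 0.63 × 29.1200 = 18.3456
Higher: delay to age 4 (18.3456).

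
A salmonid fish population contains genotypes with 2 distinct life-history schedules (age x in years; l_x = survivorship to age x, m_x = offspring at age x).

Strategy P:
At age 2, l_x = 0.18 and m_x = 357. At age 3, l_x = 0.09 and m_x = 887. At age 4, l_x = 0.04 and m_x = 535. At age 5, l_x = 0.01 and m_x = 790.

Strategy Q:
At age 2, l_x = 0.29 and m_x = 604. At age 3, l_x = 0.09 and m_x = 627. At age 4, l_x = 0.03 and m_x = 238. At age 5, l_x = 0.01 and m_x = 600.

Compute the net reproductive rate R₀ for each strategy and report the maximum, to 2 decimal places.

Strategy P: R₀ = 0.18×357 + 0.09×887 + 0.04×535 + 0.01×790 = 173.3900
Strategy Q: R₀ = 0.29×604 + 0.09×627 + 0.03×238 + 0.01×600 = 244.7300
Highest R₀: strategy Q with 244.7300.

244.73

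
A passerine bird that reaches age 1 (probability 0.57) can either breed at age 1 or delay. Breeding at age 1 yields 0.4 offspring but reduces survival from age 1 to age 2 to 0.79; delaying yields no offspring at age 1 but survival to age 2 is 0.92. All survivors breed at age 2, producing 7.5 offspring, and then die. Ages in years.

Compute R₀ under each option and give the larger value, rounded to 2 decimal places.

breed at age 1: R₀ = 0.57 × (0.4 + 0.79 × 7.5) = 0.57 × 6.3250 = 3.6053
delay to age 2: R₀ = 0.57 × (0.92 × 7.5) = 0.57 × 6.9000 = 3.9330
Higher: delay to age 2 (3.9330).

3.93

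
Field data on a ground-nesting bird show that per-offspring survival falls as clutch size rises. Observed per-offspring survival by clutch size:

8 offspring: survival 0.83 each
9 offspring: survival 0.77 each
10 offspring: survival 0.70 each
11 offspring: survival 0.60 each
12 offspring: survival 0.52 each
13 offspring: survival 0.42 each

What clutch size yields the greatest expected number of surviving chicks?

Expected surviving chicks = c × s(c):
  c=8: 8 × 0.83 = 6.640
  c=9: 9 × 0.77 = 6.930
  c=10: 10 × 0.70 = 7.000
  c=11: 11 × 0.60 = 6.600
  c=12: 12 × 0.52 = 6.240
  c=13: 13 × 0.42 = 5.460
Maximum at c = 10 (7.000 surviving chicks).

10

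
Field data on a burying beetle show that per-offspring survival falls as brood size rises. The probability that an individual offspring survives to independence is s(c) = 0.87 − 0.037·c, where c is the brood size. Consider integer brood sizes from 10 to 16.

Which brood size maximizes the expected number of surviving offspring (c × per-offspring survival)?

12

Expected surviving offspring = c × s(c):
  c=10: 10 × 0.500 = 5.000
  c=11: 11 × 0.463 = 5.093
  c=12: 12 × 0.426 = 5.112
  c=13: 13 × 0.389 = 5.057
  c=14: 14 × 0.352 = 4.928
  c=15: 15 × 0.315 = 4.725
  c=16: 16 × 0.278 = 4.448
Maximum at c = 12 (5.112 surviving offspring).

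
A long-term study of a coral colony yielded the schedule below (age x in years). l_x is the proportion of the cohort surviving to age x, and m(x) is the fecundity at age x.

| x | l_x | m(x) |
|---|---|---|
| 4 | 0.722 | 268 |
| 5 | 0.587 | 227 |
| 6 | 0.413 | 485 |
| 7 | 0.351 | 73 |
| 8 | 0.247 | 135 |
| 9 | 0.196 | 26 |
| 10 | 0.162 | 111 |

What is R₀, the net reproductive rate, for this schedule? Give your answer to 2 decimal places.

609.10

R₀ = Σ l_x m(x):
  age 4: 0.722 × 268 = 193.4960
  age 5: 0.587 × 227 = 133.2490
  age 6: 0.413 × 485 = 200.3050
  age 7: 0.351 × 73 = 25.6230
  age 8: 0.247 × 135 = 33.3450
  age 9: 0.196 × 26 = 5.0960
  age 10: 0.162 × 111 = 17.9820
R₀ = 193.4960 + 133.2490 + 200.3050 + 25.6230 + 33.3450 + 5.0960 + 17.9820 = 609.0960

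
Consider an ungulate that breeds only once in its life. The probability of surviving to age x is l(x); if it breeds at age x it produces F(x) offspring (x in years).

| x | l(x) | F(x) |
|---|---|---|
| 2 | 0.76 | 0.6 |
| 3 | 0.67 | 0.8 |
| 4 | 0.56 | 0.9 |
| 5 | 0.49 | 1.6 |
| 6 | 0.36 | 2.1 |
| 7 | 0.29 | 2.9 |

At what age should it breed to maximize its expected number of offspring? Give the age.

Expected offspring if breeding at age x = l(x) × F(x):
  age 2: 0.76 × 0.6 = 0.456
  age 3: 0.67 × 0.8 = 0.536
  age 4: 0.56 × 0.9 = 0.504
  age 5: 0.49 × 1.6 = 0.784
  age 6: 0.36 × 2.1 = 0.756
  age 7: 0.29 × 2.9 = 0.841
Maximum at age 7 (0.841).

7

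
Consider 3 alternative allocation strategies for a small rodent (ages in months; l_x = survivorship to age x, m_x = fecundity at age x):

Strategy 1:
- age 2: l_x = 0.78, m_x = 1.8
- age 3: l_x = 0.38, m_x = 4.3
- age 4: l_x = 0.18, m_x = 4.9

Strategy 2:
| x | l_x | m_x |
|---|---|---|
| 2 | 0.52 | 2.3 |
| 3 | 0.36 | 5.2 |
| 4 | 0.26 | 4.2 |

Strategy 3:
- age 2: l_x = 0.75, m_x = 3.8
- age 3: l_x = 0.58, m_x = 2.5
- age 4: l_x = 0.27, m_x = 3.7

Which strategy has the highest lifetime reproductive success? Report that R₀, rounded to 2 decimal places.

Strategy 1: R₀ = 0.78×1.8 + 0.38×4.3 + 0.18×4.9 = 3.9200
Strategy 2: R₀ = 0.52×2.3 + 0.36×5.2 + 0.26×4.2 = 4.1600
Strategy 3: R₀ = 0.75×3.8 + 0.58×2.5 + 0.27×3.7 = 5.2990
Highest R₀: strategy 3 with 5.2990.

5.30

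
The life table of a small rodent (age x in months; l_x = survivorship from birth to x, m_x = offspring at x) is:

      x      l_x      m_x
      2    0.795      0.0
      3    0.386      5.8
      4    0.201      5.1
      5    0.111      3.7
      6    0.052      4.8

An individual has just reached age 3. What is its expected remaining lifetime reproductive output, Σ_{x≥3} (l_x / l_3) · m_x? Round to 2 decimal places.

10.17

l_3 = 0.386. Conditional survival from age 3 to x is l_x / l_3.
  x=3: (0.386/0.386) × 5.8 = 5.8000
  x=4: (0.201/0.386) × 5.1 = 2.6557
  x=5: (0.111/0.386) × 3.7 = 1.0640
  x=6: (0.052/0.386) × 4.8 = 0.6466
Sum = 5.8000 + 2.6557 + 1.0640 + 0.6466 = 10.1663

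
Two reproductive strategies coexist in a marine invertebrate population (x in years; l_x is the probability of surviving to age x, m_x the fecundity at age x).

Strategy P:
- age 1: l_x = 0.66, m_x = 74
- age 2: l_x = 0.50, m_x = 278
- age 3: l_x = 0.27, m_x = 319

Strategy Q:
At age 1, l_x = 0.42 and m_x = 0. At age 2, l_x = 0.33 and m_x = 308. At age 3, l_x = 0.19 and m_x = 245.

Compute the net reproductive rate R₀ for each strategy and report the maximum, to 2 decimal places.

Strategy P: R₀ = 0.66×74 + 0.50×278 + 0.27×319 = 273.9700
Strategy Q: R₀ = 0.42×0 + 0.33×308 + 0.19×245 = 148.1900
Highest R₀: strategy P with 273.9700.

273.97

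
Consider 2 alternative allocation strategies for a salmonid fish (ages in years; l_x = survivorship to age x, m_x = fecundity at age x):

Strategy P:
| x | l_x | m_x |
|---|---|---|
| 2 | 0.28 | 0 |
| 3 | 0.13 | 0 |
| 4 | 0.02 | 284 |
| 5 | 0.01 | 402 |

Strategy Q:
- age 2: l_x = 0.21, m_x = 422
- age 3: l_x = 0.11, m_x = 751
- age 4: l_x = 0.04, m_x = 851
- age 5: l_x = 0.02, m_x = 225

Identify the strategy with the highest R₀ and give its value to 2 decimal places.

209.77

Strategy P: R₀ = 0.28×0 + 0.13×0 + 0.02×284 + 0.01×402 = 9.7000
Strategy Q: R₀ = 0.21×422 + 0.11×751 + 0.04×851 + 0.02×225 = 209.7700
Highest R₀: strategy Q with 209.7700.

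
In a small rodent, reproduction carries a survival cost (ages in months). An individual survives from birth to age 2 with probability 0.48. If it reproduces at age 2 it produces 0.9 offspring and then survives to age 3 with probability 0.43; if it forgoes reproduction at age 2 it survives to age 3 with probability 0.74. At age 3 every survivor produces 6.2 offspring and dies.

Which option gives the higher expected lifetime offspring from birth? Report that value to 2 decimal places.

2.20

breed at age 2: R₀ = 0.48 × (0.9 + 0.43 × 6.2) = 0.48 × 3.5660 = 1.7117
delay to age 3: R₀ = 0.48 × (0.74 × 6.2) = 0.48 × 4.5880 = 2.2022
Higher: delay to age 3 (2.2022).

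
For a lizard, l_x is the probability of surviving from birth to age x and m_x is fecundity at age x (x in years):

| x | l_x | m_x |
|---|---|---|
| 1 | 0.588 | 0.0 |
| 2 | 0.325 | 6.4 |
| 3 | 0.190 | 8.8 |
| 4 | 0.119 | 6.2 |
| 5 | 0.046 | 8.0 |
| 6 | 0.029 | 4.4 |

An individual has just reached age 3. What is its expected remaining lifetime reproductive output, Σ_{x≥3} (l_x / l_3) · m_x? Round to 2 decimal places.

l_3 = 0.190. Conditional survival from age 3 to x is l_x / l_3.
  x=3: (0.190/0.190) × 8.8 = 8.8000
  x=4: (0.119/0.190) × 6.2 = 3.8832
  x=5: (0.046/0.190) × 8.0 = 1.9368
  x=6: (0.029/0.190) × 4.4 = 0.6716
Sum = 8.8000 + 3.8832 + 1.9368 + 0.6716 = 15.2916

15.29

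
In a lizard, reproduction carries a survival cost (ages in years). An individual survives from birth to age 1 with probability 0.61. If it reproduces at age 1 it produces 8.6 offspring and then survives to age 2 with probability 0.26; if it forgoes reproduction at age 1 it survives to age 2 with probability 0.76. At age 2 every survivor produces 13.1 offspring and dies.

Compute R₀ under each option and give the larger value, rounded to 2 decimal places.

7.32

breed at age 1: R₀ = 0.61 × (8.6 + 0.26 × 13.1) = 0.61 × 12.0060 = 7.3237
delay to age 2: R₀ = 0.61 × (0.76 × 13.1) = 0.61 × 9.9560 = 6.0732
Higher: breed at age 1 (7.3237).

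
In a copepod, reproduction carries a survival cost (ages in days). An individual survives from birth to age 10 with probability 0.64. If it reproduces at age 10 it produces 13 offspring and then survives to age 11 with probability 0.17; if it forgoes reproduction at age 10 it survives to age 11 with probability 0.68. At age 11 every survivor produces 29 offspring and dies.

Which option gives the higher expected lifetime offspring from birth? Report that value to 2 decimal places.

breed at age 10: R₀ = 0.64 × (13 + 0.17 × 29) = 0.64 × 17.9300 = 11.4752
delay to age 11: R₀ = 0.64 × (0.68 × 29) = 0.64 × 19.7200 = 12.6208
Higher: delay to age 11 (12.6208).

12.62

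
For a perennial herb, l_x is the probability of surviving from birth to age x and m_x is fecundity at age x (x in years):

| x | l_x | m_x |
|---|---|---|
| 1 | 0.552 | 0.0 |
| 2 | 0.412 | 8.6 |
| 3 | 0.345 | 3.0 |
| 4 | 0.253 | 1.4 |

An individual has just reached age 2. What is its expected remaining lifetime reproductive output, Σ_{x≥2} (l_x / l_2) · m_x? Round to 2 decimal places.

11.97

l_2 = 0.412. Conditional survival from age 2 to x is l_x / l_2.
  x=2: (0.412/0.412) × 8.6 = 8.6000
  x=3: (0.345/0.412) × 3.0 = 2.5121
  x=4: (0.253/0.412) × 1.4 = 0.8597
Sum = 8.6000 + 2.5121 + 0.8597 = 11.9718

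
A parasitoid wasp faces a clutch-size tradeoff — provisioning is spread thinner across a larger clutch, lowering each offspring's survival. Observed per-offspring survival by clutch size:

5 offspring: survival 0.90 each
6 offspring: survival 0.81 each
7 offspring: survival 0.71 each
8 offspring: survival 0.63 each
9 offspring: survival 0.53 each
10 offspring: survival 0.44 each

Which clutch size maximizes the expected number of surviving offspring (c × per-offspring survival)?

Expected surviving offspring = c × s(c):
  c=5: 5 × 0.90 = 4.500
  c=6: 6 × 0.81 = 4.860
  c=7: 7 × 0.71 = 4.970
  c=8: 8 × 0.63 = 5.040
  c=9: 9 × 0.53 = 4.770
  c=10: 10 × 0.44 = 4.400
Maximum at c = 8 (5.040 surviving offspring).

8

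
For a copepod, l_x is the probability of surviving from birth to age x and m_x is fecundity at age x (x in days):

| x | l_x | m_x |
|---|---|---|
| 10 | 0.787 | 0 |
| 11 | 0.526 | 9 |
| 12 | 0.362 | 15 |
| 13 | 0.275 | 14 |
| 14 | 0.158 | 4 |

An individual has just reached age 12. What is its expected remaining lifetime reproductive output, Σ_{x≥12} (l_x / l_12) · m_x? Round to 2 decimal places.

27.38

l_12 = 0.362. Conditional survival from age 12 to x is l_x / l_12.
  x=12: (0.362/0.362) × 15 = 15.0000
  x=13: (0.275/0.362) × 14 = 10.6354
  x=14: (0.158/0.362) × 4 = 1.7459
Sum = 15.0000 + 10.6354 + 1.7459 = 27.3812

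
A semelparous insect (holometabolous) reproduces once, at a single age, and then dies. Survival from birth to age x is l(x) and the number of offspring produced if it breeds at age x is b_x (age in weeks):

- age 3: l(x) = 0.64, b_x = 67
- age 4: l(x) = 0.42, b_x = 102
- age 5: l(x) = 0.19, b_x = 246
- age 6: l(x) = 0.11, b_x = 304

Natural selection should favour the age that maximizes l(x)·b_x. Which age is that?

Expected offspring if breeding at age x = l(x) × b_x:
  age 3: 0.64 × 67 = 42.880
  age 4: 0.42 × 102 = 42.840
  age 5: 0.19 × 246 = 46.740
  age 6: 0.11 × 304 = 33.440
Maximum at age 5 (46.740).

5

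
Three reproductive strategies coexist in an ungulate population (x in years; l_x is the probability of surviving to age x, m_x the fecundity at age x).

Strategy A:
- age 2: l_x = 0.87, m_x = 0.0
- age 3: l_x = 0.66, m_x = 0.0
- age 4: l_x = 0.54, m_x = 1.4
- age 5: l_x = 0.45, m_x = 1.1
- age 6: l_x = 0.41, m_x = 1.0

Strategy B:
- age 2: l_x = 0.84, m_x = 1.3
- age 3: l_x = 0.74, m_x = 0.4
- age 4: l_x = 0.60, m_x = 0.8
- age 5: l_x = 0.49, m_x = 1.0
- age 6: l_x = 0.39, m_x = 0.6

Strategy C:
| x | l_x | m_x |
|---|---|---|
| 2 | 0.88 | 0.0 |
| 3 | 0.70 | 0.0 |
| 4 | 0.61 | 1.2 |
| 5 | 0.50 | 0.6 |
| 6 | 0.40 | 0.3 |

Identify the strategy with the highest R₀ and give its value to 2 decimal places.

Strategy A: R₀ = 0.87×0.0 + 0.66×0.0 + 0.54×1.4 + 0.45×1.1 + 0.41×1.0 = 1.6610
Strategy B: R₀ = 0.84×1.3 + 0.74×0.4 + 0.60×0.8 + 0.49×1.0 + 0.39×0.6 = 2.5920
Strategy C: R₀ = 0.88×0.0 + 0.70×0.0 + 0.61×1.2 + 0.50×0.6 + 0.40×0.3 = 1.1520
Highest R₀: strategy B with 2.5920.

2.59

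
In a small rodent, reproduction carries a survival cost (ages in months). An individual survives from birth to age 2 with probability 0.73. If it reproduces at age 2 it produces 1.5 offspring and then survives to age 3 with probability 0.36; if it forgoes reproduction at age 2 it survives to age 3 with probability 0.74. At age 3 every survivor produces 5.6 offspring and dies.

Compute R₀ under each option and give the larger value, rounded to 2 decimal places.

3.03

breed at age 2: R₀ = 0.73 × (1.5 + 0.36 × 5.6) = 0.73 × 3.5160 = 2.5667
delay to age 3: R₀ = 0.73 × (0.74 × 5.6) = 0.73 × 4.1440 = 3.0251
Higher: delay to age 3 (3.0251).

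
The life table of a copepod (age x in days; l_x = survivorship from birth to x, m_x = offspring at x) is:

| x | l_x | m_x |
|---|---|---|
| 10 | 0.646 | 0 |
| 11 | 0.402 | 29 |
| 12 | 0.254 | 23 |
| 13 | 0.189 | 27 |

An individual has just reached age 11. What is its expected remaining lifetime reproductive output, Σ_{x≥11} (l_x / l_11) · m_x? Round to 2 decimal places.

56.23

l_11 = 0.402. Conditional survival from age 11 to x is l_x / l_11.
  x=11: (0.402/0.402) × 29 = 29.0000
  x=12: (0.254/0.402) × 23 = 14.5323
  x=13: (0.189/0.402) × 27 = 12.6940
Sum = 29.0000 + 14.5323 + 12.6940 = 56.2264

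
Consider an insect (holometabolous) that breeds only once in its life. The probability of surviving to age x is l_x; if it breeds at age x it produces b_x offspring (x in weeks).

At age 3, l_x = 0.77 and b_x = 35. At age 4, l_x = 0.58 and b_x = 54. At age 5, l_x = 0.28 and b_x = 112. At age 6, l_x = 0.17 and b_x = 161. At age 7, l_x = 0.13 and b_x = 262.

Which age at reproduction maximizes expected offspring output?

7

Expected offspring if breeding at age x = l_x × b_x:
  age 3: 0.77 × 35 = 26.950
  age 4: 0.58 × 54 = 31.320
  age 5: 0.28 × 112 = 31.360
  age 6: 0.17 × 161 = 27.370
  age 7: 0.13 × 262 = 34.060
Maximum at age 7 (34.060).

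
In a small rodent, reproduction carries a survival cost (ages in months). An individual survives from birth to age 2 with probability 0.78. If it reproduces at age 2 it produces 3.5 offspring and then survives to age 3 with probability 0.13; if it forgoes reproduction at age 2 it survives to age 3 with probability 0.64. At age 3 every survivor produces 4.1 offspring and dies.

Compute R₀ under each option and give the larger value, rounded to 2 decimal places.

breed at age 2: R₀ = 0.78 × (3.5 + 0.13 × 4.1) = 0.78 × 4.0330 = 3.1457
delay to age 3: R₀ = 0.78 × (0.64 × 4.1) = 0.78 × 2.6240 = 2.0467
Higher: breed at age 2 (3.1457).

3.15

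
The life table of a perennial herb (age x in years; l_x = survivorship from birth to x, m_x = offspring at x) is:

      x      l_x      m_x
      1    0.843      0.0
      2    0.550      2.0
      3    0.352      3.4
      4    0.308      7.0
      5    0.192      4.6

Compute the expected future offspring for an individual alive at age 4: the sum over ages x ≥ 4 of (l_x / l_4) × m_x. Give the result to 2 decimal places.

l_4 = 0.308. Conditional survival from age 4 to x is l_x / l_4.
  x=4: (0.308/0.308) × 7.0 = 7.0000
  x=5: (0.192/0.308) × 4.6 = 2.8675
Sum = 7.0000 + 2.8675 = 9.8675

9.87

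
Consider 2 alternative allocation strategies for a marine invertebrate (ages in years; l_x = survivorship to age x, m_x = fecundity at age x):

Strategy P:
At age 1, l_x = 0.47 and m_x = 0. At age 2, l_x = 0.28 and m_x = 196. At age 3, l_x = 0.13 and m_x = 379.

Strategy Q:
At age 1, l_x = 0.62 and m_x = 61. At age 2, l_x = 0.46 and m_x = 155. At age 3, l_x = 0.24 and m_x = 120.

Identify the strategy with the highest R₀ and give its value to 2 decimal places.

137.92

Strategy P: R₀ = 0.47×0 + 0.28×196 + 0.13×379 = 104.1500
Strategy Q: R₀ = 0.62×61 + 0.46×155 + 0.24×120 = 137.9200
Highest R₀: strategy Q with 137.9200.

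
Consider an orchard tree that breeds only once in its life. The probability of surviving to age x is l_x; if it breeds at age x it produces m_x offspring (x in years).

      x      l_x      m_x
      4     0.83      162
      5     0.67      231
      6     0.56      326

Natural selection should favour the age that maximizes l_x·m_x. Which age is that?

Expected offspring if breeding at age x = l_x × m_x:
  age 4: 0.83 × 162 = 134.460
  age 5: 0.67 × 231 = 154.770
  age 6: 0.56 × 326 = 182.560
Maximum at age 6 (182.560).

6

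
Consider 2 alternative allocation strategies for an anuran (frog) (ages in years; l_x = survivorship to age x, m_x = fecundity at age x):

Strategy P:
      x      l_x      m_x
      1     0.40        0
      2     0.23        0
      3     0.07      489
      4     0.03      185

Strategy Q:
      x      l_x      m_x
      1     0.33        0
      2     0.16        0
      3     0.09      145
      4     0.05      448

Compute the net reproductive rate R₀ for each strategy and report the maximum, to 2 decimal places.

Strategy P: R₀ = 0.40×0 + 0.23×0 + 0.07×489 + 0.03×185 = 39.7800
Strategy Q: R₀ = 0.33×0 + 0.16×0 + 0.09×145 + 0.05×448 = 35.4500
Highest R₀: strategy P with 39.7800.

39.78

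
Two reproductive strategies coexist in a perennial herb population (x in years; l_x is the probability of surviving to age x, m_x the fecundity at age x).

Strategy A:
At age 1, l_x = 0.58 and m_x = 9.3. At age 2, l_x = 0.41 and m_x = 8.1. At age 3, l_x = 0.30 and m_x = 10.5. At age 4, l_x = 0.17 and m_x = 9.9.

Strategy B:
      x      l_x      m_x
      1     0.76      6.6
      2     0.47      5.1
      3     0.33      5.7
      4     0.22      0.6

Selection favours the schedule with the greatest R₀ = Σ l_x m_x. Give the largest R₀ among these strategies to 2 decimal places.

13.55

Strategy A: R₀ = 0.58×9.3 + 0.41×8.1 + 0.30×10.5 + 0.17×9.9 = 13.5480
Strategy B: R₀ = 0.76×6.6 + 0.47×5.1 + 0.33×5.7 + 0.22×0.6 = 9.4260
Highest R₀: strategy A with 13.5480.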